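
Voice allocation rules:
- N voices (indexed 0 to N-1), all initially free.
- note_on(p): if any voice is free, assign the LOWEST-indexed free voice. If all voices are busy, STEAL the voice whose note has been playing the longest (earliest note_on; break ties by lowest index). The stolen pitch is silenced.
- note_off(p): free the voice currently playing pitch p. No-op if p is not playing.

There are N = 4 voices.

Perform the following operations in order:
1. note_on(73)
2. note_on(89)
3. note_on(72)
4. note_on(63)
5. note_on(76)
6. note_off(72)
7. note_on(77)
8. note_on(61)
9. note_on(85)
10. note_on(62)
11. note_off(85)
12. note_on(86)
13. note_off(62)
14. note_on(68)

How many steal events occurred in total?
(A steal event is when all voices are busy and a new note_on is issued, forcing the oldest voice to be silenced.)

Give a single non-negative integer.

Op 1: note_on(73): voice 0 is free -> assigned | voices=[73 - - -]
Op 2: note_on(89): voice 1 is free -> assigned | voices=[73 89 - -]
Op 3: note_on(72): voice 2 is free -> assigned | voices=[73 89 72 -]
Op 4: note_on(63): voice 3 is free -> assigned | voices=[73 89 72 63]
Op 5: note_on(76): all voices busy, STEAL voice 0 (pitch 73, oldest) -> assign | voices=[76 89 72 63]
Op 6: note_off(72): free voice 2 | voices=[76 89 - 63]
Op 7: note_on(77): voice 2 is free -> assigned | voices=[76 89 77 63]
Op 8: note_on(61): all voices busy, STEAL voice 1 (pitch 89, oldest) -> assign | voices=[76 61 77 63]
Op 9: note_on(85): all voices busy, STEAL voice 3 (pitch 63, oldest) -> assign | voices=[76 61 77 85]
Op 10: note_on(62): all voices busy, STEAL voice 0 (pitch 76, oldest) -> assign | voices=[62 61 77 85]
Op 11: note_off(85): free voice 3 | voices=[62 61 77 -]
Op 12: note_on(86): voice 3 is free -> assigned | voices=[62 61 77 86]
Op 13: note_off(62): free voice 0 | voices=[- 61 77 86]
Op 14: note_on(68): voice 0 is free -> assigned | voices=[68 61 77 86]

Answer: 4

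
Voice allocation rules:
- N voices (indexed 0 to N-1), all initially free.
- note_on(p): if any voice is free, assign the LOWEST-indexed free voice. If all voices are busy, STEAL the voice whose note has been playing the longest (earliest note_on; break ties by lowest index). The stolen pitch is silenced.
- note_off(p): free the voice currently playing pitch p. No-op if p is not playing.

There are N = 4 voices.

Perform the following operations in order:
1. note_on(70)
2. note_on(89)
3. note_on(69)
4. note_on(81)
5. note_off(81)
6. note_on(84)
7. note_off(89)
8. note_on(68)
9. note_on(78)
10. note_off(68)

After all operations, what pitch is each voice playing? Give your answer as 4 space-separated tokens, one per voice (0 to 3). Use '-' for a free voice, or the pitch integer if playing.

Answer: 78 - 69 84

Derivation:
Op 1: note_on(70): voice 0 is free -> assigned | voices=[70 - - -]
Op 2: note_on(89): voice 1 is free -> assigned | voices=[70 89 - -]
Op 3: note_on(69): voice 2 is free -> assigned | voices=[70 89 69 -]
Op 4: note_on(81): voice 3 is free -> assigned | voices=[70 89 69 81]
Op 5: note_off(81): free voice 3 | voices=[70 89 69 -]
Op 6: note_on(84): voice 3 is free -> assigned | voices=[70 89 69 84]
Op 7: note_off(89): free voice 1 | voices=[70 - 69 84]
Op 8: note_on(68): voice 1 is free -> assigned | voices=[70 68 69 84]
Op 9: note_on(78): all voices busy, STEAL voice 0 (pitch 70, oldest) -> assign | voices=[78 68 69 84]
Op 10: note_off(68): free voice 1 | voices=[78 - 69 84]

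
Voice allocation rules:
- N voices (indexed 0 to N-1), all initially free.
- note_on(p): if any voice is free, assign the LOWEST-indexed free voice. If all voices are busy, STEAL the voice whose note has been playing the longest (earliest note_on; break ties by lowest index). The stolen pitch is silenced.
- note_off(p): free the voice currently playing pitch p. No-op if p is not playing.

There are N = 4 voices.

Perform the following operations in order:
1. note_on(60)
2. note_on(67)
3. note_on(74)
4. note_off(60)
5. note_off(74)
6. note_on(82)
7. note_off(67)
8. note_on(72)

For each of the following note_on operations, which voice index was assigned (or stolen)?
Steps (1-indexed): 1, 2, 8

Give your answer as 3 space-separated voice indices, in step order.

Answer: 0 1 1

Derivation:
Op 1: note_on(60): voice 0 is free -> assigned | voices=[60 - - -]
Op 2: note_on(67): voice 1 is free -> assigned | voices=[60 67 - -]
Op 3: note_on(74): voice 2 is free -> assigned | voices=[60 67 74 -]
Op 4: note_off(60): free voice 0 | voices=[- 67 74 -]
Op 5: note_off(74): free voice 2 | voices=[- 67 - -]
Op 6: note_on(82): voice 0 is free -> assigned | voices=[82 67 - -]
Op 7: note_off(67): free voice 1 | voices=[82 - - -]
Op 8: note_on(72): voice 1 is free -> assigned | voices=[82 72 - -]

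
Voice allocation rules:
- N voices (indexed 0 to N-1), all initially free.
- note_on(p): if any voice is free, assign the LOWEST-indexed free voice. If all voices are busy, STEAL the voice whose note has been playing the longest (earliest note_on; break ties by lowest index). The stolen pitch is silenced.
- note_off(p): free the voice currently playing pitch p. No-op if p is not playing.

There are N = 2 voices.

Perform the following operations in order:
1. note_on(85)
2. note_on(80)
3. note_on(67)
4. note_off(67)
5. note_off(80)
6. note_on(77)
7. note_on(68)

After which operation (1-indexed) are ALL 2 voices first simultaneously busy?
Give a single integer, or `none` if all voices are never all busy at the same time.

Answer: 2

Derivation:
Op 1: note_on(85): voice 0 is free -> assigned | voices=[85 -]
Op 2: note_on(80): voice 1 is free -> assigned | voices=[85 80]
Op 3: note_on(67): all voices busy, STEAL voice 0 (pitch 85, oldest) -> assign | voices=[67 80]
Op 4: note_off(67): free voice 0 | voices=[- 80]
Op 5: note_off(80): free voice 1 | voices=[- -]
Op 6: note_on(77): voice 0 is free -> assigned | voices=[77 -]
Op 7: note_on(68): voice 1 is free -> assigned | voices=[77 68]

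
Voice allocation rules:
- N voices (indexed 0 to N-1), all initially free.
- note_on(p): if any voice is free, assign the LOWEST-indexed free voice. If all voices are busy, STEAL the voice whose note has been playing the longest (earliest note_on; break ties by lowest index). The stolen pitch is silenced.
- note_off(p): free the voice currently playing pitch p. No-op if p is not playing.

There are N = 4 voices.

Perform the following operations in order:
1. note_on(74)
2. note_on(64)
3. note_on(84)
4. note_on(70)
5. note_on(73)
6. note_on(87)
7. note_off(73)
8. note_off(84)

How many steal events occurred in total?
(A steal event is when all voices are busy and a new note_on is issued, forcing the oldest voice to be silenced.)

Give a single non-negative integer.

Op 1: note_on(74): voice 0 is free -> assigned | voices=[74 - - -]
Op 2: note_on(64): voice 1 is free -> assigned | voices=[74 64 - -]
Op 3: note_on(84): voice 2 is free -> assigned | voices=[74 64 84 -]
Op 4: note_on(70): voice 3 is free -> assigned | voices=[74 64 84 70]
Op 5: note_on(73): all voices busy, STEAL voice 0 (pitch 74, oldest) -> assign | voices=[73 64 84 70]
Op 6: note_on(87): all voices busy, STEAL voice 1 (pitch 64, oldest) -> assign | voices=[73 87 84 70]
Op 7: note_off(73): free voice 0 | voices=[- 87 84 70]
Op 8: note_off(84): free voice 2 | voices=[- 87 - 70]

Answer: 2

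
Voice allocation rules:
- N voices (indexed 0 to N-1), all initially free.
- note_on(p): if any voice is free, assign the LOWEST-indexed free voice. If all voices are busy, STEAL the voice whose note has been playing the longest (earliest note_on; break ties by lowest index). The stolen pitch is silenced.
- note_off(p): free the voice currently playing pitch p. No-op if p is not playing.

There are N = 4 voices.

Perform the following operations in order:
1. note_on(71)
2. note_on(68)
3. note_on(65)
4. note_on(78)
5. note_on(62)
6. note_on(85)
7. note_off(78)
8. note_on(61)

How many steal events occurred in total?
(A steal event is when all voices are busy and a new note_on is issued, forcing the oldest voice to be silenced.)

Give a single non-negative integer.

Answer: 2

Derivation:
Op 1: note_on(71): voice 0 is free -> assigned | voices=[71 - - -]
Op 2: note_on(68): voice 1 is free -> assigned | voices=[71 68 - -]
Op 3: note_on(65): voice 2 is free -> assigned | voices=[71 68 65 -]
Op 4: note_on(78): voice 3 is free -> assigned | voices=[71 68 65 78]
Op 5: note_on(62): all voices busy, STEAL voice 0 (pitch 71, oldest) -> assign | voices=[62 68 65 78]
Op 6: note_on(85): all voices busy, STEAL voice 1 (pitch 68, oldest) -> assign | voices=[62 85 65 78]
Op 7: note_off(78): free voice 3 | voices=[62 85 65 -]
Op 8: note_on(61): voice 3 is free -> assigned | voices=[62 85 65 61]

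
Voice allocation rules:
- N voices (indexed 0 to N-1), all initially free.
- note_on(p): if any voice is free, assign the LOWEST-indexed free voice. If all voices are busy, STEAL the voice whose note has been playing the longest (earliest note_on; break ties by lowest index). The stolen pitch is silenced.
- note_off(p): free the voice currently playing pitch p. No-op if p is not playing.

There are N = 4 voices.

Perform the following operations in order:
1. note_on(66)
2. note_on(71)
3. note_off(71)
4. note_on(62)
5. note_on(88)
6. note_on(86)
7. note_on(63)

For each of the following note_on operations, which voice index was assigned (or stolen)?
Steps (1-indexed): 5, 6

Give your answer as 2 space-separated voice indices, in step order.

Answer: 2 3

Derivation:
Op 1: note_on(66): voice 0 is free -> assigned | voices=[66 - - -]
Op 2: note_on(71): voice 1 is free -> assigned | voices=[66 71 - -]
Op 3: note_off(71): free voice 1 | voices=[66 - - -]
Op 4: note_on(62): voice 1 is free -> assigned | voices=[66 62 - -]
Op 5: note_on(88): voice 2 is free -> assigned | voices=[66 62 88 -]
Op 6: note_on(86): voice 3 is free -> assigned | voices=[66 62 88 86]
Op 7: note_on(63): all voices busy, STEAL voice 0 (pitch 66, oldest) -> assign | voices=[63 62 88 86]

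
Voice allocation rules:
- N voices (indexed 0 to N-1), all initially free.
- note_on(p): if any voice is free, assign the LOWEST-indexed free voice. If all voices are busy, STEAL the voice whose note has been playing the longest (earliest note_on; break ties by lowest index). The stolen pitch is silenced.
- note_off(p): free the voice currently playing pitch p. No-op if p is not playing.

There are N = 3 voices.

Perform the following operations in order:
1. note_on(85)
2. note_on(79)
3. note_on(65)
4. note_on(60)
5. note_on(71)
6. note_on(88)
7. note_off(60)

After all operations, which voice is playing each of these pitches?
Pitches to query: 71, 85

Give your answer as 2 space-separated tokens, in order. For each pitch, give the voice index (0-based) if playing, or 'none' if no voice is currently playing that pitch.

Op 1: note_on(85): voice 0 is free -> assigned | voices=[85 - -]
Op 2: note_on(79): voice 1 is free -> assigned | voices=[85 79 -]
Op 3: note_on(65): voice 2 is free -> assigned | voices=[85 79 65]
Op 4: note_on(60): all voices busy, STEAL voice 0 (pitch 85, oldest) -> assign | voices=[60 79 65]
Op 5: note_on(71): all voices busy, STEAL voice 1 (pitch 79, oldest) -> assign | voices=[60 71 65]
Op 6: note_on(88): all voices busy, STEAL voice 2 (pitch 65, oldest) -> assign | voices=[60 71 88]
Op 7: note_off(60): free voice 0 | voices=[- 71 88]

Answer: 1 none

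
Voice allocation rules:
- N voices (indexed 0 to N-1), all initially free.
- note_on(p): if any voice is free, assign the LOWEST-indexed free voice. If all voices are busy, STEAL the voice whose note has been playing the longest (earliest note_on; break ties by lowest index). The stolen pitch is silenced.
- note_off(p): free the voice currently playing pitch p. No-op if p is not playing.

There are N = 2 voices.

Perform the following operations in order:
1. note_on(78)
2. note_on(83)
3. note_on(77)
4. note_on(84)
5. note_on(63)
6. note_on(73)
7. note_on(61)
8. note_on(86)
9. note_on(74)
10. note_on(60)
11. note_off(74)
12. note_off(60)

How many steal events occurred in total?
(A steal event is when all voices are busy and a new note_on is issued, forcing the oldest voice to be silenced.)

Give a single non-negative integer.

Answer: 8

Derivation:
Op 1: note_on(78): voice 0 is free -> assigned | voices=[78 -]
Op 2: note_on(83): voice 1 is free -> assigned | voices=[78 83]
Op 3: note_on(77): all voices busy, STEAL voice 0 (pitch 78, oldest) -> assign | voices=[77 83]
Op 4: note_on(84): all voices busy, STEAL voice 1 (pitch 83, oldest) -> assign | voices=[77 84]
Op 5: note_on(63): all voices busy, STEAL voice 0 (pitch 77, oldest) -> assign | voices=[63 84]
Op 6: note_on(73): all voices busy, STEAL voice 1 (pitch 84, oldest) -> assign | voices=[63 73]
Op 7: note_on(61): all voices busy, STEAL voice 0 (pitch 63, oldest) -> assign | voices=[61 73]
Op 8: note_on(86): all voices busy, STEAL voice 1 (pitch 73, oldest) -> assign | voices=[61 86]
Op 9: note_on(74): all voices busy, STEAL voice 0 (pitch 61, oldest) -> assign | voices=[74 86]
Op 10: note_on(60): all voices busy, STEAL voice 1 (pitch 86, oldest) -> assign | voices=[74 60]
Op 11: note_off(74): free voice 0 | voices=[- 60]
Op 12: note_off(60): free voice 1 | voices=[- -]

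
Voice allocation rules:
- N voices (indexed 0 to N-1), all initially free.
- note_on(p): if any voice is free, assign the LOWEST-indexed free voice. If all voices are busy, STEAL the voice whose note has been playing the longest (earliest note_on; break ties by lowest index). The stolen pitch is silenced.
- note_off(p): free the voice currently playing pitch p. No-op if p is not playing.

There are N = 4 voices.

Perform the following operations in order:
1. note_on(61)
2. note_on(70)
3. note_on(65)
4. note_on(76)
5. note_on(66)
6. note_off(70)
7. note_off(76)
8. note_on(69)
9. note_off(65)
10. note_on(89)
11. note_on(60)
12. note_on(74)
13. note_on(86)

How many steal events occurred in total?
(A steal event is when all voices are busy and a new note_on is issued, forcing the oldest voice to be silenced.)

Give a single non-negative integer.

Answer: 3

Derivation:
Op 1: note_on(61): voice 0 is free -> assigned | voices=[61 - - -]
Op 2: note_on(70): voice 1 is free -> assigned | voices=[61 70 - -]
Op 3: note_on(65): voice 2 is free -> assigned | voices=[61 70 65 -]
Op 4: note_on(76): voice 3 is free -> assigned | voices=[61 70 65 76]
Op 5: note_on(66): all voices busy, STEAL voice 0 (pitch 61, oldest) -> assign | voices=[66 70 65 76]
Op 6: note_off(70): free voice 1 | voices=[66 - 65 76]
Op 7: note_off(76): free voice 3 | voices=[66 - 65 -]
Op 8: note_on(69): voice 1 is free -> assigned | voices=[66 69 65 -]
Op 9: note_off(65): free voice 2 | voices=[66 69 - -]
Op 10: note_on(89): voice 2 is free -> assigned | voices=[66 69 89 -]
Op 11: note_on(60): voice 3 is free -> assigned | voices=[66 69 89 60]
Op 12: note_on(74): all voices busy, STEAL voice 0 (pitch 66, oldest) -> assign | voices=[74 69 89 60]
Op 13: note_on(86): all voices busy, STEAL voice 1 (pitch 69, oldest) -> assign | voices=[74 86 89 60]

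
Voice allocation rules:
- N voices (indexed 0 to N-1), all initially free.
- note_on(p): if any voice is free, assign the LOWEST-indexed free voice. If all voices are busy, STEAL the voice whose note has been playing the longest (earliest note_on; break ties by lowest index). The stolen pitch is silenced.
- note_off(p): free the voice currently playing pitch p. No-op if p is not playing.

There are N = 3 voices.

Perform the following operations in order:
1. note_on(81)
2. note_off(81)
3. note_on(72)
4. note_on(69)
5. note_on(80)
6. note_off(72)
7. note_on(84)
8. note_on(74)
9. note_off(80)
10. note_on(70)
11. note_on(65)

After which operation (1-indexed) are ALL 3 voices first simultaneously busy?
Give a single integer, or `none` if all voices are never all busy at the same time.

Answer: 5

Derivation:
Op 1: note_on(81): voice 0 is free -> assigned | voices=[81 - -]
Op 2: note_off(81): free voice 0 | voices=[- - -]
Op 3: note_on(72): voice 0 is free -> assigned | voices=[72 - -]
Op 4: note_on(69): voice 1 is free -> assigned | voices=[72 69 -]
Op 5: note_on(80): voice 2 is free -> assigned | voices=[72 69 80]
Op 6: note_off(72): free voice 0 | voices=[- 69 80]
Op 7: note_on(84): voice 0 is free -> assigned | voices=[84 69 80]
Op 8: note_on(74): all voices busy, STEAL voice 1 (pitch 69, oldest) -> assign | voices=[84 74 80]
Op 9: note_off(80): free voice 2 | voices=[84 74 -]
Op 10: note_on(70): voice 2 is free -> assigned | voices=[84 74 70]
Op 11: note_on(65): all voices busy, STEAL voice 0 (pitch 84, oldest) -> assign | voices=[65 74 70]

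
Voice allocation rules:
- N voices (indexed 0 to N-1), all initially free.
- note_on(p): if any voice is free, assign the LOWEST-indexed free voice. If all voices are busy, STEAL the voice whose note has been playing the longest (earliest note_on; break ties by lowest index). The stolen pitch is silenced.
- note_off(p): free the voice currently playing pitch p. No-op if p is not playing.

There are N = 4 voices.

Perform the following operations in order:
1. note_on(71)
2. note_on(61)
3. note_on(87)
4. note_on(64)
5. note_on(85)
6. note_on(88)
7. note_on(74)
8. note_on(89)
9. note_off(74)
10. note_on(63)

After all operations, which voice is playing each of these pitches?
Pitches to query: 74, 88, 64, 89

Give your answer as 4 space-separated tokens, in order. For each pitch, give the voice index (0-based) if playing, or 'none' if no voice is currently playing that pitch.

Op 1: note_on(71): voice 0 is free -> assigned | voices=[71 - - -]
Op 2: note_on(61): voice 1 is free -> assigned | voices=[71 61 - -]
Op 3: note_on(87): voice 2 is free -> assigned | voices=[71 61 87 -]
Op 4: note_on(64): voice 3 is free -> assigned | voices=[71 61 87 64]
Op 5: note_on(85): all voices busy, STEAL voice 0 (pitch 71, oldest) -> assign | voices=[85 61 87 64]
Op 6: note_on(88): all voices busy, STEAL voice 1 (pitch 61, oldest) -> assign | voices=[85 88 87 64]
Op 7: note_on(74): all voices busy, STEAL voice 2 (pitch 87, oldest) -> assign | voices=[85 88 74 64]
Op 8: note_on(89): all voices busy, STEAL voice 3 (pitch 64, oldest) -> assign | voices=[85 88 74 89]
Op 9: note_off(74): free voice 2 | voices=[85 88 - 89]
Op 10: note_on(63): voice 2 is free -> assigned | voices=[85 88 63 89]

Answer: none 1 none 3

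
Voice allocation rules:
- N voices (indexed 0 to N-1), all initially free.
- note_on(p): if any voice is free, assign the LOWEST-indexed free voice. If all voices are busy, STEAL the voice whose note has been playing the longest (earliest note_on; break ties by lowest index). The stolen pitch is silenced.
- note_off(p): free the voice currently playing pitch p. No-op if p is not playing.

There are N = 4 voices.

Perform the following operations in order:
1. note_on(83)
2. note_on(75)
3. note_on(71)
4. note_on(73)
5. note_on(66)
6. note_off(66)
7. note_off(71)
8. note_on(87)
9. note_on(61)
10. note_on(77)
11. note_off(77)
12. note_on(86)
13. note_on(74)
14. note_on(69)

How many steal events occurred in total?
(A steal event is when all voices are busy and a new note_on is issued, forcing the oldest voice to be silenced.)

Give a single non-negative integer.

Op 1: note_on(83): voice 0 is free -> assigned | voices=[83 - - -]
Op 2: note_on(75): voice 1 is free -> assigned | voices=[83 75 - -]
Op 3: note_on(71): voice 2 is free -> assigned | voices=[83 75 71 -]
Op 4: note_on(73): voice 3 is free -> assigned | voices=[83 75 71 73]
Op 5: note_on(66): all voices busy, STEAL voice 0 (pitch 83, oldest) -> assign | voices=[66 75 71 73]
Op 6: note_off(66): free voice 0 | voices=[- 75 71 73]
Op 7: note_off(71): free voice 2 | voices=[- 75 - 73]
Op 8: note_on(87): voice 0 is free -> assigned | voices=[87 75 - 73]
Op 9: note_on(61): voice 2 is free -> assigned | voices=[87 75 61 73]
Op 10: note_on(77): all voices busy, STEAL voice 1 (pitch 75, oldest) -> assign | voices=[87 77 61 73]
Op 11: note_off(77): free voice 1 | voices=[87 - 61 73]
Op 12: note_on(86): voice 1 is free -> assigned | voices=[87 86 61 73]
Op 13: note_on(74): all voices busy, STEAL voice 3 (pitch 73, oldest) -> assign | voices=[87 86 61 74]
Op 14: note_on(69): all voices busy, STEAL voice 0 (pitch 87, oldest) -> assign | voices=[69 86 61 74]

Answer: 4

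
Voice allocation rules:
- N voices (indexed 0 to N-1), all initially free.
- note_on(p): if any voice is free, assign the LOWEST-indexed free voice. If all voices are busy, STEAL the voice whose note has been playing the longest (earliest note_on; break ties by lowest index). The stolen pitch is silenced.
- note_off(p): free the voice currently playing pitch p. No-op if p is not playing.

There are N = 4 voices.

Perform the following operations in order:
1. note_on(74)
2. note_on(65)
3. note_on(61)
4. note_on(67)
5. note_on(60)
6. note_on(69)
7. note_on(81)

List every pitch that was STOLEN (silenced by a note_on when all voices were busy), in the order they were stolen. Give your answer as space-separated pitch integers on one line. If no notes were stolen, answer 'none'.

Op 1: note_on(74): voice 0 is free -> assigned | voices=[74 - - -]
Op 2: note_on(65): voice 1 is free -> assigned | voices=[74 65 - -]
Op 3: note_on(61): voice 2 is free -> assigned | voices=[74 65 61 -]
Op 4: note_on(67): voice 3 is free -> assigned | voices=[74 65 61 67]
Op 5: note_on(60): all voices busy, STEAL voice 0 (pitch 74, oldest) -> assign | voices=[60 65 61 67]
Op 6: note_on(69): all voices busy, STEAL voice 1 (pitch 65, oldest) -> assign | voices=[60 69 61 67]
Op 7: note_on(81): all voices busy, STEAL voice 2 (pitch 61, oldest) -> assign | voices=[60 69 81 67]

Answer: 74 65 61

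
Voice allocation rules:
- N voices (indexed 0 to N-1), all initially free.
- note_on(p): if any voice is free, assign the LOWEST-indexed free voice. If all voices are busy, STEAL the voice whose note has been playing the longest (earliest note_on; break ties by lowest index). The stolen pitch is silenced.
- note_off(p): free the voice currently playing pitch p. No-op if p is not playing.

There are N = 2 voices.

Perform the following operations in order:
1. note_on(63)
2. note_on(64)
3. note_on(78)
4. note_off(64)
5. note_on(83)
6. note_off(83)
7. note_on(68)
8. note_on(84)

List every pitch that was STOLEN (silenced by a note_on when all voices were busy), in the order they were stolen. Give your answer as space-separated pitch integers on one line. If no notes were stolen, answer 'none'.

Answer: 63 78

Derivation:
Op 1: note_on(63): voice 0 is free -> assigned | voices=[63 -]
Op 2: note_on(64): voice 1 is free -> assigned | voices=[63 64]
Op 3: note_on(78): all voices busy, STEAL voice 0 (pitch 63, oldest) -> assign | voices=[78 64]
Op 4: note_off(64): free voice 1 | voices=[78 -]
Op 5: note_on(83): voice 1 is free -> assigned | voices=[78 83]
Op 6: note_off(83): free voice 1 | voices=[78 -]
Op 7: note_on(68): voice 1 is free -> assigned | voices=[78 68]
Op 8: note_on(84): all voices busy, STEAL voice 0 (pitch 78, oldest) -> assign | voices=[84 68]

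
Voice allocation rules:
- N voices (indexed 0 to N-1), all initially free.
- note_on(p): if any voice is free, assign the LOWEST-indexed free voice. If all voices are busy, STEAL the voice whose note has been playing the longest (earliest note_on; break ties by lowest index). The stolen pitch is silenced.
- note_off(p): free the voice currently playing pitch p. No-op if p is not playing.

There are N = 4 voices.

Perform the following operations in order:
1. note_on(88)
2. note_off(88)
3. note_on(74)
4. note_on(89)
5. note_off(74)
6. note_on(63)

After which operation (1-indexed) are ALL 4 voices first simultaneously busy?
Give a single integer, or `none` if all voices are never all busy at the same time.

Answer: none

Derivation:
Op 1: note_on(88): voice 0 is free -> assigned | voices=[88 - - -]
Op 2: note_off(88): free voice 0 | voices=[- - - -]
Op 3: note_on(74): voice 0 is free -> assigned | voices=[74 - - -]
Op 4: note_on(89): voice 1 is free -> assigned | voices=[74 89 - -]
Op 5: note_off(74): free voice 0 | voices=[- 89 - -]
Op 6: note_on(63): voice 0 is free -> assigned | voices=[63 89 - -]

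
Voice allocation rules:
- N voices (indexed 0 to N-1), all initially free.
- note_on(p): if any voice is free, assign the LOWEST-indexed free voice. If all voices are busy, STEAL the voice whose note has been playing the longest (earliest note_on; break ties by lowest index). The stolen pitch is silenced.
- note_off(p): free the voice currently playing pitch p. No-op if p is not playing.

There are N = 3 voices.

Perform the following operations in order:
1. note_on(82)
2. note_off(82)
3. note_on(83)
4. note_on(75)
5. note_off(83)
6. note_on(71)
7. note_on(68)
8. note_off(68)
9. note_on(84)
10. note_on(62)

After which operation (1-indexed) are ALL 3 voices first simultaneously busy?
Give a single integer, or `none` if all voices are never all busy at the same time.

Answer: 7

Derivation:
Op 1: note_on(82): voice 0 is free -> assigned | voices=[82 - -]
Op 2: note_off(82): free voice 0 | voices=[- - -]
Op 3: note_on(83): voice 0 is free -> assigned | voices=[83 - -]
Op 4: note_on(75): voice 1 is free -> assigned | voices=[83 75 -]
Op 5: note_off(83): free voice 0 | voices=[- 75 -]
Op 6: note_on(71): voice 0 is free -> assigned | voices=[71 75 -]
Op 7: note_on(68): voice 2 is free -> assigned | voices=[71 75 68]
Op 8: note_off(68): free voice 2 | voices=[71 75 -]
Op 9: note_on(84): voice 2 is free -> assigned | voices=[71 75 84]
Op 10: note_on(62): all voices busy, STEAL voice 1 (pitch 75, oldest) -> assign | voices=[71 62 84]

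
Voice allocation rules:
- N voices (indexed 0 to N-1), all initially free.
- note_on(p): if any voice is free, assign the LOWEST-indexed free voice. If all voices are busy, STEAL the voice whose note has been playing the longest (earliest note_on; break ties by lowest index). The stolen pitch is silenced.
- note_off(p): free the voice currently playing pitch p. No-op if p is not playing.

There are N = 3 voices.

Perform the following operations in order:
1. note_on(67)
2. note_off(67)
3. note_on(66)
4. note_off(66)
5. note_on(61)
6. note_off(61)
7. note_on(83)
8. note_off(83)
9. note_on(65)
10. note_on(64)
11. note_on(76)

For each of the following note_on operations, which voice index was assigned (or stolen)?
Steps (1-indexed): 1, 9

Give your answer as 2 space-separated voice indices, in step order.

Op 1: note_on(67): voice 0 is free -> assigned | voices=[67 - -]
Op 2: note_off(67): free voice 0 | voices=[- - -]
Op 3: note_on(66): voice 0 is free -> assigned | voices=[66 - -]
Op 4: note_off(66): free voice 0 | voices=[- - -]
Op 5: note_on(61): voice 0 is free -> assigned | voices=[61 - -]
Op 6: note_off(61): free voice 0 | voices=[- - -]
Op 7: note_on(83): voice 0 is free -> assigned | voices=[83 - -]
Op 8: note_off(83): free voice 0 | voices=[- - -]
Op 9: note_on(65): voice 0 is free -> assigned | voices=[65 - -]
Op 10: note_on(64): voice 1 is free -> assigned | voices=[65 64 -]
Op 11: note_on(76): voice 2 is free -> assigned | voices=[65 64 76]

Answer: 0 0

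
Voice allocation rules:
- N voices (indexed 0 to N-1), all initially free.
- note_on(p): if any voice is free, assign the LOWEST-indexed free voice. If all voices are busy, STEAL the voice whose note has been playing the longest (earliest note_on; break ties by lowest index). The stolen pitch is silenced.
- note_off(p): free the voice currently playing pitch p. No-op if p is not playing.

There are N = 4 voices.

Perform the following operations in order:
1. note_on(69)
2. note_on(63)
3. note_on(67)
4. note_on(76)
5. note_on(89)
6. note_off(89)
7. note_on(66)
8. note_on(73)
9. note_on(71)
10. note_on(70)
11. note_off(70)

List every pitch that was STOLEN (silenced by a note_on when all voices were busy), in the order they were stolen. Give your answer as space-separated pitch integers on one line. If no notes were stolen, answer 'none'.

Op 1: note_on(69): voice 0 is free -> assigned | voices=[69 - - -]
Op 2: note_on(63): voice 1 is free -> assigned | voices=[69 63 - -]
Op 3: note_on(67): voice 2 is free -> assigned | voices=[69 63 67 -]
Op 4: note_on(76): voice 3 is free -> assigned | voices=[69 63 67 76]
Op 5: note_on(89): all voices busy, STEAL voice 0 (pitch 69, oldest) -> assign | voices=[89 63 67 76]
Op 6: note_off(89): free voice 0 | voices=[- 63 67 76]
Op 7: note_on(66): voice 0 is free -> assigned | voices=[66 63 67 76]
Op 8: note_on(73): all voices busy, STEAL voice 1 (pitch 63, oldest) -> assign | voices=[66 73 67 76]
Op 9: note_on(71): all voices busy, STEAL voice 2 (pitch 67, oldest) -> assign | voices=[66 73 71 76]
Op 10: note_on(70): all voices busy, STEAL voice 3 (pitch 76, oldest) -> assign | voices=[66 73 71 70]
Op 11: note_off(70): free voice 3 | voices=[66 73 71 -]

Answer: 69 63 67 76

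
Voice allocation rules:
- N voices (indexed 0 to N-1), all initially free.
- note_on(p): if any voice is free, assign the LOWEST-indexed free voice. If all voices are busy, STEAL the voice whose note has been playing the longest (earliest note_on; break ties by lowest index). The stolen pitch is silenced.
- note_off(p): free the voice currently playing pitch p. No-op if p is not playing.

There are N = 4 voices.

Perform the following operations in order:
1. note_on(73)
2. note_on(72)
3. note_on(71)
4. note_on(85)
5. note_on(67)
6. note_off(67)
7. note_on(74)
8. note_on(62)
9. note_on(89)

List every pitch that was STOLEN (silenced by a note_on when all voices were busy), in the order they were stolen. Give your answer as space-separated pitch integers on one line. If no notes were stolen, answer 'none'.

Answer: 73 72 71

Derivation:
Op 1: note_on(73): voice 0 is free -> assigned | voices=[73 - - -]
Op 2: note_on(72): voice 1 is free -> assigned | voices=[73 72 - -]
Op 3: note_on(71): voice 2 is free -> assigned | voices=[73 72 71 -]
Op 4: note_on(85): voice 3 is free -> assigned | voices=[73 72 71 85]
Op 5: note_on(67): all voices busy, STEAL voice 0 (pitch 73, oldest) -> assign | voices=[67 72 71 85]
Op 6: note_off(67): free voice 0 | voices=[- 72 71 85]
Op 7: note_on(74): voice 0 is free -> assigned | voices=[74 72 71 85]
Op 8: note_on(62): all voices busy, STEAL voice 1 (pitch 72, oldest) -> assign | voices=[74 62 71 85]
Op 9: note_on(89): all voices busy, STEAL voice 2 (pitch 71, oldest) -> assign | voices=[74 62 89 85]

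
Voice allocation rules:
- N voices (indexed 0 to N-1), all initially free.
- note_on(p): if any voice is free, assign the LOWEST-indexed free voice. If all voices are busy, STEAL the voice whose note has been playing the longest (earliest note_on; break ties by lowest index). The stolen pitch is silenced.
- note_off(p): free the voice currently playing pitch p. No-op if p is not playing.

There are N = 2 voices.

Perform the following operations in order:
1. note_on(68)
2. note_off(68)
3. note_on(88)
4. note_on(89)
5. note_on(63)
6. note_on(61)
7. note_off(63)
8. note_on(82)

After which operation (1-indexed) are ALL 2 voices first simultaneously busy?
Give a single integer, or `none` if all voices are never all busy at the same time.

Answer: 4

Derivation:
Op 1: note_on(68): voice 0 is free -> assigned | voices=[68 -]
Op 2: note_off(68): free voice 0 | voices=[- -]
Op 3: note_on(88): voice 0 is free -> assigned | voices=[88 -]
Op 4: note_on(89): voice 1 is free -> assigned | voices=[88 89]
Op 5: note_on(63): all voices busy, STEAL voice 0 (pitch 88, oldest) -> assign | voices=[63 89]
Op 6: note_on(61): all voices busy, STEAL voice 1 (pitch 89, oldest) -> assign | voices=[63 61]
Op 7: note_off(63): free voice 0 | voices=[- 61]
Op 8: note_on(82): voice 0 is free -> assigned | voices=[82 61]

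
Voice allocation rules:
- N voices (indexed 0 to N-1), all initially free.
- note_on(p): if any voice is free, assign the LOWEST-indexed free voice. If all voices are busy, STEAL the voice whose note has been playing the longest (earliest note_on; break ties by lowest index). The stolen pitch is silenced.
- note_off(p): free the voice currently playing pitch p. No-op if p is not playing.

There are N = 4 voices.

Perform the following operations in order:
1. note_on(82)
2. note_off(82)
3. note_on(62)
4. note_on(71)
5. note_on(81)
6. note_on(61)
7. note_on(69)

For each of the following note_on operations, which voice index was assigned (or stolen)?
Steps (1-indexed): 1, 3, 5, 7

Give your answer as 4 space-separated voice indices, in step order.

Answer: 0 0 2 0

Derivation:
Op 1: note_on(82): voice 0 is free -> assigned | voices=[82 - - -]
Op 2: note_off(82): free voice 0 | voices=[- - - -]
Op 3: note_on(62): voice 0 is free -> assigned | voices=[62 - - -]
Op 4: note_on(71): voice 1 is free -> assigned | voices=[62 71 - -]
Op 5: note_on(81): voice 2 is free -> assigned | voices=[62 71 81 -]
Op 6: note_on(61): voice 3 is free -> assigned | voices=[62 71 81 61]
Op 7: note_on(69): all voices busy, STEAL voice 0 (pitch 62, oldest) -> assign | voices=[69 71 81 61]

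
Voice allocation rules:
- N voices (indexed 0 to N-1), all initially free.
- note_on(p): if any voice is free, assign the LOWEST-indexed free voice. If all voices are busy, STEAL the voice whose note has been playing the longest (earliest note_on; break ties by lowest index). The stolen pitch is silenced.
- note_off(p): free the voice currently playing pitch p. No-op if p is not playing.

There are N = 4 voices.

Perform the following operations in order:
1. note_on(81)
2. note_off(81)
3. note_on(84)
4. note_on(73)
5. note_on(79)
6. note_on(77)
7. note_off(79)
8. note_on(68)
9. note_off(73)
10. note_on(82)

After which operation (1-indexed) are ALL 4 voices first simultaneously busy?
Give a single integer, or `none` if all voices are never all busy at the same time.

Answer: 6

Derivation:
Op 1: note_on(81): voice 0 is free -> assigned | voices=[81 - - -]
Op 2: note_off(81): free voice 0 | voices=[- - - -]
Op 3: note_on(84): voice 0 is free -> assigned | voices=[84 - - -]
Op 4: note_on(73): voice 1 is free -> assigned | voices=[84 73 - -]
Op 5: note_on(79): voice 2 is free -> assigned | voices=[84 73 79 -]
Op 6: note_on(77): voice 3 is free -> assigned | voices=[84 73 79 77]
Op 7: note_off(79): free voice 2 | voices=[84 73 - 77]
Op 8: note_on(68): voice 2 is free -> assigned | voices=[84 73 68 77]
Op 9: note_off(73): free voice 1 | voices=[84 - 68 77]
Op 10: note_on(82): voice 1 is free -> assigned | voices=[84 82 68 77]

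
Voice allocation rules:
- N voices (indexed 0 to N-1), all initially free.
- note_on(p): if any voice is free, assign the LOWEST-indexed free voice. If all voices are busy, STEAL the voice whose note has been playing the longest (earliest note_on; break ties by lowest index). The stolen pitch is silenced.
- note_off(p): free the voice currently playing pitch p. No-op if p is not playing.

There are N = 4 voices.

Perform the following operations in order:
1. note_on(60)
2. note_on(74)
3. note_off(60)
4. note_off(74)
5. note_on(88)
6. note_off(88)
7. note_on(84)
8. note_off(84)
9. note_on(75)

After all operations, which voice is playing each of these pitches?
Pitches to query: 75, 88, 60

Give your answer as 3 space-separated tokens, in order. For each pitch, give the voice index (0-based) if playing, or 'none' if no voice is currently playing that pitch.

Op 1: note_on(60): voice 0 is free -> assigned | voices=[60 - - -]
Op 2: note_on(74): voice 1 is free -> assigned | voices=[60 74 - -]
Op 3: note_off(60): free voice 0 | voices=[- 74 - -]
Op 4: note_off(74): free voice 1 | voices=[- - - -]
Op 5: note_on(88): voice 0 is free -> assigned | voices=[88 - - -]
Op 6: note_off(88): free voice 0 | voices=[- - - -]
Op 7: note_on(84): voice 0 is free -> assigned | voices=[84 - - -]
Op 8: note_off(84): free voice 0 | voices=[- - - -]
Op 9: note_on(75): voice 0 is free -> assigned | voices=[75 - - -]

Answer: 0 none none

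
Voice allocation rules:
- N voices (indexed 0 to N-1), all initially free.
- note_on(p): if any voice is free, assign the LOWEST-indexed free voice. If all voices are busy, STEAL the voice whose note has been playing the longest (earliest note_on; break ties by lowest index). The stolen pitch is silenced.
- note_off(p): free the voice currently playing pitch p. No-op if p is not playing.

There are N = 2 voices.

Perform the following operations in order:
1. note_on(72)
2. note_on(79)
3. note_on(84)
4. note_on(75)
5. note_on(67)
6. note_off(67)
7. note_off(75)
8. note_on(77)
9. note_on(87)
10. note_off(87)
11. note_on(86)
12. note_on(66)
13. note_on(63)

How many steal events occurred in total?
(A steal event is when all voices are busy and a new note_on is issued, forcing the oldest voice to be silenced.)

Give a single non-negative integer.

Op 1: note_on(72): voice 0 is free -> assigned | voices=[72 -]
Op 2: note_on(79): voice 1 is free -> assigned | voices=[72 79]
Op 3: note_on(84): all voices busy, STEAL voice 0 (pitch 72, oldest) -> assign | voices=[84 79]
Op 4: note_on(75): all voices busy, STEAL voice 1 (pitch 79, oldest) -> assign | voices=[84 75]
Op 5: note_on(67): all voices busy, STEAL voice 0 (pitch 84, oldest) -> assign | voices=[67 75]
Op 6: note_off(67): free voice 0 | voices=[- 75]
Op 7: note_off(75): free voice 1 | voices=[- -]
Op 8: note_on(77): voice 0 is free -> assigned | voices=[77 -]
Op 9: note_on(87): voice 1 is free -> assigned | voices=[77 87]
Op 10: note_off(87): free voice 1 | voices=[77 -]
Op 11: note_on(86): voice 1 is free -> assigned | voices=[77 86]
Op 12: note_on(66): all voices busy, STEAL voice 0 (pitch 77, oldest) -> assign | voices=[66 86]
Op 13: note_on(63): all voices busy, STEAL voice 1 (pitch 86, oldest) -> assign | voices=[66 63]

Answer: 5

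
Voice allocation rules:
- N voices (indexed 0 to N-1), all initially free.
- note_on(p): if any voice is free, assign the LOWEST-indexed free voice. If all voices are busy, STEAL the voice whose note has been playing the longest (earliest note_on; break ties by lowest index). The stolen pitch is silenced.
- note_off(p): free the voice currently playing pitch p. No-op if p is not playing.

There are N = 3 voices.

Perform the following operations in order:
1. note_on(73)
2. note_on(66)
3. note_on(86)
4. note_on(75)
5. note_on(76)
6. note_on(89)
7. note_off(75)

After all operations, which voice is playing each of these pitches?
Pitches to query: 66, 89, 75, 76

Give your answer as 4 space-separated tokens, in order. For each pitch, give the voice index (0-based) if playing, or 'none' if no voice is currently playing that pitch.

Op 1: note_on(73): voice 0 is free -> assigned | voices=[73 - -]
Op 2: note_on(66): voice 1 is free -> assigned | voices=[73 66 -]
Op 3: note_on(86): voice 2 is free -> assigned | voices=[73 66 86]
Op 4: note_on(75): all voices busy, STEAL voice 0 (pitch 73, oldest) -> assign | voices=[75 66 86]
Op 5: note_on(76): all voices busy, STEAL voice 1 (pitch 66, oldest) -> assign | voices=[75 76 86]
Op 6: note_on(89): all voices busy, STEAL voice 2 (pitch 86, oldest) -> assign | voices=[75 76 89]
Op 7: note_off(75): free voice 0 | voices=[- 76 89]

Answer: none 2 none 1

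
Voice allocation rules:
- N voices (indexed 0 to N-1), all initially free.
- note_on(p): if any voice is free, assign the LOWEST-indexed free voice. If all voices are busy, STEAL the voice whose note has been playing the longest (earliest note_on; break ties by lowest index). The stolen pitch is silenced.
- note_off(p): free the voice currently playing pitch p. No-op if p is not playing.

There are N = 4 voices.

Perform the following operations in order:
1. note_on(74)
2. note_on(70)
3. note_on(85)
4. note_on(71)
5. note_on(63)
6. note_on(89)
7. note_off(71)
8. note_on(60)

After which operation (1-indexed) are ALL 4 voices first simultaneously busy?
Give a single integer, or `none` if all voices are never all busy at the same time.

Op 1: note_on(74): voice 0 is free -> assigned | voices=[74 - - -]
Op 2: note_on(70): voice 1 is free -> assigned | voices=[74 70 - -]
Op 3: note_on(85): voice 2 is free -> assigned | voices=[74 70 85 -]
Op 4: note_on(71): voice 3 is free -> assigned | voices=[74 70 85 71]
Op 5: note_on(63): all voices busy, STEAL voice 0 (pitch 74, oldest) -> assign | voices=[63 70 85 71]
Op 6: note_on(89): all voices busy, STEAL voice 1 (pitch 70, oldest) -> assign | voices=[63 89 85 71]
Op 7: note_off(71): free voice 3 | voices=[63 89 85 -]
Op 8: note_on(60): voice 3 is free -> assigned | voices=[63 89 85 60]

Answer: 4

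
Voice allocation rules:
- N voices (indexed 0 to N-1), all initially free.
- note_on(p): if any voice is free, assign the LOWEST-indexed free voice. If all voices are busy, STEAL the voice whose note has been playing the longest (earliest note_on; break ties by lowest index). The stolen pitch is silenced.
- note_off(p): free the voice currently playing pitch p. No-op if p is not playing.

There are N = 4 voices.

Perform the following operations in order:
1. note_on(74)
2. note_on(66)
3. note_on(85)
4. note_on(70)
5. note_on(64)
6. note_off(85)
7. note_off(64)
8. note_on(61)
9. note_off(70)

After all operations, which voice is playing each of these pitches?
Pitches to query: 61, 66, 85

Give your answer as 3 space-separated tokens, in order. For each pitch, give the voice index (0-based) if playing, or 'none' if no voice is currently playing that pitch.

Answer: 0 1 none

Derivation:
Op 1: note_on(74): voice 0 is free -> assigned | voices=[74 - - -]
Op 2: note_on(66): voice 1 is free -> assigned | voices=[74 66 - -]
Op 3: note_on(85): voice 2 is free -> assigned | voices=[74 66 85 -]
Op 4: note_on(70): voice 3 is free -> assigned | voices=[74 66 85 70]
Op 5: note_on(64): all voices busy, STEAL voice 0 (pitch 74, oldest) -> assign | voices=[64 66 85 70]
Op 6: note_off(85): free voice 2 | voices=[64 66 - 70]
Op 7: note_off(64): free voice 0 | voices=[- 66 - 70]
Op 8: note_on(61): voice 0 is free -> assigned | voices=[61 66 - 70]
Op 9: note_off(70): free voice 3 | voices=[61 66 - -]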